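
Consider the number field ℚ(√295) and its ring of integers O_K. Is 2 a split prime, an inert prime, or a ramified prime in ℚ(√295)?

295 mod 4 = 3, hence disc K = 4·295 = 1180 and O_K = ℤ[√295].
Ramification test: 2 | 1180. The prime 2 ramifies in K.

ramified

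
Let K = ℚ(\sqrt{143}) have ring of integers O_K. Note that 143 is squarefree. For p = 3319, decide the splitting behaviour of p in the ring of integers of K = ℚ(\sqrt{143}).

d = 143 ≡ 3 (mod 4), so O_K = ℤ[√143] and disc(K) = 4d = 572.
Since gcd(3319, 572) = 1 the prime 3319 does not ramify.
Compute (143/3319) via Euler: 143^((3319-1)/2) mod 3319 = 1, so (143/3319) = 1.
(143/3319) = 1, so 3319 splits.

split — (3319) = 𝔭₁𝔭₂ with 𝔭₁ ≠ 𝔭₂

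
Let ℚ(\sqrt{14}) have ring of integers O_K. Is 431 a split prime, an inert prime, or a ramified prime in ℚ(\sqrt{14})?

p is inert

14 mod 4 = 2, hence disc K = 4·14 = 56 and O_K = ℤ[√14].
disc(K) = 56 is not divisible by 431; 431 is unramified.
Legendre symbol by Euler's criterion: (14/431) ≡ 14^215 ≡ 430 (mod 431), i.e. (14/431) = -1.
d is a non-residue mod p, hence 431 remains inert in O_K.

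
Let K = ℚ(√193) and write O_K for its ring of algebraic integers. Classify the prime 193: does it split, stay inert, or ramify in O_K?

Since 193 ≡ 1 mod 4, the ring of integers is ℤ[(1+√193)/2] with discriminant 193.
Ramification test: 193 | 193. The prime 193 ramifies in K.

p ramifies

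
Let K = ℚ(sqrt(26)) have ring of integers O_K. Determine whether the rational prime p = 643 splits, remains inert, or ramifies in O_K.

split — (643) = 𝔭₁𝔭₂ with 𝔭₁ ≠ 𝔭₂

d = 26 ≡ 2 (mod 4), so O_K = ℤ[√26] and disc(K) = 4d = 104.
disc(K) = 104 is not divisible by 643; 643 is unramified.
Compute (26/643) via Euler: 26^((643-1)/2) mod 643 = 1, so (26/643) = 1.
d is a quadratic residue mod p, hence 643 splits in O_K.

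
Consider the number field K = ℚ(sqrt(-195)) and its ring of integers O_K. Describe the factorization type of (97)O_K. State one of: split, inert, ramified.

Since -195 ≡ 1 mod 4, the ring of integers is ℤ[(1+√-195)/2] with discriminant -195.
disc(K) = -195 is not divisible by 97; 97 is unramified.
Euler's criterion: (-195)^48 mod 97 = 1. Thus (-195|97) = 1.
d is a quadratic residue mod p, hence 97 splits in O_K.

split — (97) = 𝔭₁𝔭₂ with 𝔭₁ ≠ 𝔭₂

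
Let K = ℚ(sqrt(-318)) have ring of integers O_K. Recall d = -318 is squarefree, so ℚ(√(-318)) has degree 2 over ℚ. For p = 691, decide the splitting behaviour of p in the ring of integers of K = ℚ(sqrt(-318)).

-318 mod 4 = 2, hence disc K = 4·(-318) = -1272 and O_K = ℤ[√-318].
disc(K) = -1272 is not divisible by 691; 691 is unramified.
Legendre symbol by Euler's criterion: (-318/691) ≡ (-318)^345 ≡ 1 (mod 691), i.e. (-318/691) = 1.
d is a quadratic residue mod p, hence 691 splits in O_K.

691 splits in O_K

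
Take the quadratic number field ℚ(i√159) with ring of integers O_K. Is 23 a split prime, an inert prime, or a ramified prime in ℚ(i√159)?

d = -159 ≡ 1 (mod 4), so O_K = ℤ[(1+√-159)/2] and disc(K) = d = -159.
23 ∤ -159, so 23 is unramified.
Legendre symbol by Euler's criterion: (-159/23) ≡ (-159)^11 ≡ 1 (mod 23), i.e. (-159/23) = 1.
d is a quadratic residue mod p, hence 23 splits in O_K.

p splits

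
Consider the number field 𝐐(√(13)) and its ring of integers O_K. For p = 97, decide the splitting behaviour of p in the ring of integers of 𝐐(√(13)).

remains prime (inert)

Since 13 ≡ 1 mod 4, the ring of integers is ℤ[(1+√13)/2] with discriminant 13.
97 ∤ 13, so 97 is unramified.
Legendre symbol by Euler's criterion: (13/97) ≡ 13^48 ≡ 96 (mod 97), i.e. (13/97) = -1.
Legendre symbol -1 ⇒ 97 is inert.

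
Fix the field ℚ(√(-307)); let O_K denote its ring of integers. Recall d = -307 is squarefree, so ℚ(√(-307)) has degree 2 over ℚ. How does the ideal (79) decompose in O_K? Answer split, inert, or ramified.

Since -307 ≡ 1 mod 4, the ring of integers is ℤ[(1+√-307)/2] with discriminant -307.
disc(K) = -307 is not divisible by 79; 79 is unramified.
Compute (-307/79) via Euler: 9^((79-1)/2) mod 79 = 1, so (-307/79) = 1.
Legendre symbol 1 ⇒ 79 is split.

p splits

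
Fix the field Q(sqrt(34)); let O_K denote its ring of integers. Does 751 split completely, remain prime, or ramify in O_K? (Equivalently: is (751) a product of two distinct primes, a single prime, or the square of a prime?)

inert

Since 34 ≢ 1 mod 4, the ring of integers is ℤ[√34] with discriminant 4·34 = 136.
Since gcd(751, 136) = 1 the prime 751 does not ramify.
Compute (34/751) via Euler: 34^((751-1)/2) mod 751 = 750, so (34/751) = -1.
d is a non-residue mod p, hence 751 remains inert in O_K.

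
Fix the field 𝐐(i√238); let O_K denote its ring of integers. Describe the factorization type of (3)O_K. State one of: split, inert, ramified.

d = -238 ≡ 2 (mod 4), so O_K = ℤ[√-238] and disc(K) = 4d = -952.
3 ∤ -952, so 3 is unramified.
Euler's criterion: (-238)^1 mod 3 = 2. Thus (-238|3) = -1.
d is a non-residue mod p, hence 3 remains inert in O_K.

inert — (3) stays prime in O_K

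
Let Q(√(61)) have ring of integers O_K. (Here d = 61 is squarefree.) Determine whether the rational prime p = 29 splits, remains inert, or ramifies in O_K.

inert — (29) stays prime in O_K

d = 61 ≡ 1 (mod 4), so O_K = ℤ[(1+√61)/2] and disc(K) = d = 61.
Since gcd(29, 61) = 1 the prime 29 does not ramify.
Compute (61/29) via Euler: 3^((29-1)/2) mod 29 = 28, so (61/29) = -1.
Legendre symbol -1 ⇒ 29 is inert.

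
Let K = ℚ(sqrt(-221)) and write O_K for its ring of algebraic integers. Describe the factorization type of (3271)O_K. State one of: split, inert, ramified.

inert — (3271) stays prime in O_K

d = -221 ≡ 3 (mod 4), so O_K = ℤ[√-221] and disc(K) = 4d = -884.
3271 ∤ -884, so 3271 is unramified.
Euler's criterion: (-221)^1635 mod 3271 = 3270. Thus (-221|3271) = -1.
(-221/3271) = -1, so 3271 is inert.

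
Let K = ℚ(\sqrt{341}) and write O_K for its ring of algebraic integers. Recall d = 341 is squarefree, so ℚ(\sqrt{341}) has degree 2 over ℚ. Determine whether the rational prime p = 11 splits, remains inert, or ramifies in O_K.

ramified — (11) = 𝔭²

341 mod 4 = 1, hence disc K = 341 and O_K = ℤ[(1+√341)/2].
11 divides disc(K) = 341, so 11 ramifies.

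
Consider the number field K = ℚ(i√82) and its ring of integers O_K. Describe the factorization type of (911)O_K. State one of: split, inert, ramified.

911 remains inert

Since -82 ≢ 1 mod 4, the ring of integers is ℤ[√-82] with discriminant 4·(-82) = -328.
911 ∤ -328, so 911 is unramified.
Legendre symbol by Euler's criterion: (-82/911) ≡ (-82)^455 ≡ 910 (mod 911), i.e. (-82/911) = -1.
Legendre symbol -1 ⇒ 911 is inert.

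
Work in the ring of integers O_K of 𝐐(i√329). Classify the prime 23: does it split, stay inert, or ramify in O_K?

-329 mod 4 = 3, hence disc K = 4·(-329) = -1316 and O_K = ℤ[√-329].
disc(K) = -1316 is not divisible by 23; 23 is unramified.
(-329/23) = 16^11 mod 23 = 1, giving Legendre symbol 1.
(-329/23) = 1, so 23 splits.

p splits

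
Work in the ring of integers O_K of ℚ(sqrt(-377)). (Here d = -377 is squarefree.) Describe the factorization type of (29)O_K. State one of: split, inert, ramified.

29 is ramified

d = -377 ≡ 3 (mod 4), so O_K = ℤ[√-377] and disc(K) = 4d = -1508.
29 divides disc(K) = -1508, so 29 ramifies.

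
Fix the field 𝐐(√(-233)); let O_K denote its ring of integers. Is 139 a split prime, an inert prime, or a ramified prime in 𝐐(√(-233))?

split

d = -233 ≡ 3 (mod 4), so O_K = ℤ[√-233] and disc(K) = 4d = -932.
139 ∤ -932, so 139 is unramified.
Euler's criterion: (-233)^69 mod 139 = 1. Thus (-233|139) = 1.
(-233/139) = 1, so 139 splits.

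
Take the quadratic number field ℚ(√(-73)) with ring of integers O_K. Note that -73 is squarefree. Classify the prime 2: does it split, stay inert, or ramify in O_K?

p ramifies

-73 mod 4 = 3, hence disc K = 4·(-73) = -292 and O_K = ℤ[√-73].
2 divides disc(K) = -292, so 2 ramifies.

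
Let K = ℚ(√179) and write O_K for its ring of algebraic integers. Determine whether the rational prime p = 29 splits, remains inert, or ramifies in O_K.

Since 179 ≢ 1 mod 4, the ring of integers is ℤ[√179] with discriminant 4·179 = 716.
29 ∤ 716, so 29 is unramified.
Compute (179/29) via Euler: 5^((29-1)/2) mod 29 = 1, so (179/29) = 1.
Legendre symbol 1 ⇒ 29 is split.

split — (29) = 𝔭₁𝔭₂ with 𝔭₁ ≠ 𝔭₂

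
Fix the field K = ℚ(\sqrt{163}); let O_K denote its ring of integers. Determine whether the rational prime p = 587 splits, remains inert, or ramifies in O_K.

Since 163 ≢ 1 mod 4, the ring of integers is ℤ[√163] with discriminant 4·163 = 652.
587 ∤ 652, so 587 is unramified.
Euler's criterion: 163^293 mod 587 = 1. Thus (163|587) = 1.
d is a quadratic residue mod p, hence 587 splits in O_K.

splits completely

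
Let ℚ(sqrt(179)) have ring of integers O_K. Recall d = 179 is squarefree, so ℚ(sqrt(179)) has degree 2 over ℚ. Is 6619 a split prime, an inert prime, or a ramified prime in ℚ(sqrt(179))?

p splits

d = 179 ≡ 3 (mod 4), so O_K = ℤ[√179] and disc(K) = 4d = 716.
Since gcd(6619, 716) = 1 the prime 6619 does not ramify.
(179/6619) = 179^3309 mod 6619 = 1, giving Legendre symbol 1.
d is a quadratic residue mod p, hence 6619 splits in O_K.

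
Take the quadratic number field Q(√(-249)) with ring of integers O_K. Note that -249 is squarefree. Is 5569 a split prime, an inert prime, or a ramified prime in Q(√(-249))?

5569 remains inert

Since -249 ≢ 1 mod 4, the ring of integers is ℤ[√-249] with discriminant 4·(-249) = -996.
disc(K) = -996 is not divisible by 5569; 5569 is unramified.
(-249/5569) = 5320^2784 mod 5569 = 5568, giving Legendre symbol -1.
(-249/5569) = -1, so 5569 is inert.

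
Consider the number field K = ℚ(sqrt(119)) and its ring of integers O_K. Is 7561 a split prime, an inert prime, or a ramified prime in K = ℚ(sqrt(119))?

p splits

Since 119 ≢ 1 mod 4, the ring of integers is ℤ[√119] with discriminant 4·119 = 476.
7561 ∤ 476, so 7561 is unramified.
(119/7561) = 119^3780 mod 7561 = 1, giving Legendre symbol 1.
Legendre symbol 1 ⇒ 7561 is split.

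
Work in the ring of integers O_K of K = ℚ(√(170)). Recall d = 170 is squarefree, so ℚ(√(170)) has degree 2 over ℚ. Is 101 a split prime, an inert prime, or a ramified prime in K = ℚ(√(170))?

p is inert

d = 170 ≡ 2 (mod 4), so O_K = ℤ[√170] and disc(K) = 4d = 680.
101 ∤ 680, so 101 is unramified.
Legendre symbol by Euler's criterion: (170/101) ≡ 170^50 ≡ 100 (mod 101), i.e. (170/101) = -1.
(170/101) = -1, so 101 is inert.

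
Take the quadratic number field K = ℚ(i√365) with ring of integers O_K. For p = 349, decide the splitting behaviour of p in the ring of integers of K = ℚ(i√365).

split

d = -365 ≡ 3 (mod 4), so O_K = ℤ[√-365] and disc(K) = 4d = -1460.
349 ∤ -1460, so 349 is unramified.
Legendre symbol by Euler's criterion: (-365/349) ≡ (-365)^174 ≡ 1 (mod 349), i.e. (-365/349) = 1.
d is a quadratic residue mod p, hence 349 splits in O_K.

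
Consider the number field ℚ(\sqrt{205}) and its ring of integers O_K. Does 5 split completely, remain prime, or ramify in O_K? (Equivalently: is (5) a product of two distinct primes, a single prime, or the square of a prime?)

d = 205 ≡ 1 (mod 4), so O_K = ℤ[(1+√205)/2] and disc(K) = d = 205.
5 divides disc(K) = 205, so 5 ramifies.

ramified — (5) = 𝔭²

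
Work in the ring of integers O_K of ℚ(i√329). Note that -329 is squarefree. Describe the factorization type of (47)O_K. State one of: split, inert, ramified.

ramified

d = -329 ≡ 3 (mod 4), so O_K = ℤ[√-329] and disc(K) = 4d = -1316.
disc(K) = -1316 = 47·(-28), so p = 47 is ramified.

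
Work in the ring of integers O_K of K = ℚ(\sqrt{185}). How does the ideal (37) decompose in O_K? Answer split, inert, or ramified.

d = 185 ≡ 1 (mod 4), so O_K = ℤ[(1+√185)/2] and disc(K) = d = 185.
disc(K) = 185 = 37·5, so p = 37 is ramified.

ramified — (37) = 𝔭²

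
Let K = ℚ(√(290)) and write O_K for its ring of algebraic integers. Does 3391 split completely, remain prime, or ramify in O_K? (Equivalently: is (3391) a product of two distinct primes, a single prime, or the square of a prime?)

3391 remains inert

Since 290 ≢ 1 mod 4, the ring of integers is ℤ[√290] with discriminant 4·290 = 1160.
3391 ∤ 1160, so 3391 is unramified.
(290/3391) = 290^1695 mod 3391 = 3390, giving Legendre symbol -1.
Legendre symbol -1 ⇒ 3391 is inert.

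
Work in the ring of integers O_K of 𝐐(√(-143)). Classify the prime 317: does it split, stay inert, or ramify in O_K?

remains prime (inert)

-143 mod 4 = 1, hence disc K = -143 and O_K = ℤ[(1+√-143)/2].
Since gcd(317, -143) = 1 the prime 317 does not ramify.
Euler's criterion: (-143)^158 mod 317 = 316. Thus (-143|317) = -1.
Legendre symbol -1 ⇒ 317 is inert.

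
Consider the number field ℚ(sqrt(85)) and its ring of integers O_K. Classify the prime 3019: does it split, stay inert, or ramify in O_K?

d = 85 ≡ 1 (mod 4), so O_K = ℤ[(1+√85)/2] and disc(K) = d = 85.
disc(K) = 85 is not divisible by 3019; 3019 is unramified.
Compute (85/3019) via Euler: 85^((3019-1)/2) mod 3019 = 3018, so (85/3019) = -1.
d is a non-residue mod p, hence 3019 remains inert in O_K.

p is inert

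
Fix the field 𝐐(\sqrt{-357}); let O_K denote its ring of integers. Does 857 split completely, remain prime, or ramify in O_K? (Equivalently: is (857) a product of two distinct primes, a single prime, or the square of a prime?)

d = -357 ≡ 3 (mod 4), so O_K = ℤ[√-357] and disc(K) = 4d = -1428.
857 ∤ -1428, so 857 is unramified.
Legendre symbol by Euler's criterion: (-357/857) ≡ (-357)^428 ≡ 856 (mod 857), i.e. (-357/857) = -1.
(-357/857) = -1, so 857 is inert.

remains prime (inert)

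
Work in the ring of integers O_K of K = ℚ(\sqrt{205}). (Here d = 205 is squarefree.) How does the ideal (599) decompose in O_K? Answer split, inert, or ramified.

splits completely

Since 205 ≡ 1 mod 4, the ring of integers is ℤ[(1+√205)/2] with discriminant 205.
Since gcd(599, 205) = 1 the prime 599 does not ramify.
Euler's criterion: 205^299 mod 599 = 1. Thus (205|599) = 1.
(205/599) = 1, so 599 splits.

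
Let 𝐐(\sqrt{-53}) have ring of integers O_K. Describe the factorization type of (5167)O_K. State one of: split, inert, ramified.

-53 mod 4 = 3, hence disc K = 4·(-53) = -212 and O_K = ℤ[√-53].
Since gcd(5167, -212) = 1 the prime 5167 does not ramify.
(-53/5167) = 5114^2583 mod 5167 = 1, giving Legendre symbol 1.
(-53/5167) = 1, so 5167 splits.

p splits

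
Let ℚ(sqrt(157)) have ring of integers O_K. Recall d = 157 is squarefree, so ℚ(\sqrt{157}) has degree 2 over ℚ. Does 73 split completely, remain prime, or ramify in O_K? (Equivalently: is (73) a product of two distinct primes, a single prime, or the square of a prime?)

Since 157 ≡ 1 mod 4, the ring of integers is ℤ[(1+√157)/2] with discriminant 157.
Since gcd(73, 157) = 1 the prime 73 does not ramify.
Compute (157/73) via Euler: 11^((73-1)/2) mod 73 = 72, so (157/73) = -1.
(157/73) = -1, so 73 is inert.

inert — (73) stays prime in O_K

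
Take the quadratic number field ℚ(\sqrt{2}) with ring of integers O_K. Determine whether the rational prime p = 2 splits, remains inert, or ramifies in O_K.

d = 2 ≡ 2 (mod 4), so O_K = ℤ[√2] and disc(K) = 4d = 8.
2 divides disc(K) = 8, so 2 ramifies.

ramified — (2) = 𝔭²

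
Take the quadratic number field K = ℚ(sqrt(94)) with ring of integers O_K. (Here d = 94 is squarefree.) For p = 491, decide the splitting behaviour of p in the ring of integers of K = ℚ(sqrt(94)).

split — (491) = 𝔭₁𝔭₂ with 𝔭₁ ≠ 𝔭₂

d = 94 ≡ 2 (mod 4), so O_K = ℤ[√94] and disc(K) = 4d = 376.
Since gcd(491, 376) = 1 the prime 491 does not ramify.
Compute (94/491) via Euler: 94^((491-1)/2) mod 491 = 1, so (94/491) = 1.
(94/491) = 1, so 491 splits.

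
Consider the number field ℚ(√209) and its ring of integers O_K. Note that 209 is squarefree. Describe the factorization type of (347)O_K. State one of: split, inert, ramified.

d = 209 ≡ 1 (mod 4), so O_K = ℤ[(1+√209)/2] and disc(K) = d = 209.
disc(K) = 209 is not divisible by 347; 347 is unramified.
(209/347) = 209^173 mod 347 = 346, giving Legendre symbol -1.
d is a non-residue mod p, hence 347 remains inert in O_K.

p is inert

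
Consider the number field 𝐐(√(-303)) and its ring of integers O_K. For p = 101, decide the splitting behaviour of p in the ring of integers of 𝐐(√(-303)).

-303 mod 4 = 1, hence disc K = -303 and O_K = ℤ[(1+√-303)/2].
disc(K) = -303 = 101·(-3), so p = 101 is ramified.

ramifies in O_K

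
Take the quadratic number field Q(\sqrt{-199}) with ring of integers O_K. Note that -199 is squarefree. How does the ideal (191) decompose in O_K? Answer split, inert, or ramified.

inert — (191) stays prime in O_K

d = -199 ≡ 1 (mod 4), so O_K = ℤ[(1+√-199)/2] and disc(K) = d = -199.
Since gcd(191, -199) = 1 the prime 191 does not ramify.
Legendre symbol by Euler's criterion: (-199/191) ≡ (-199)^95 ≡ 190 (mod 191), i.e. (-199/191) = -1.
Legendre symbol -1 ⇒ 191 is inert.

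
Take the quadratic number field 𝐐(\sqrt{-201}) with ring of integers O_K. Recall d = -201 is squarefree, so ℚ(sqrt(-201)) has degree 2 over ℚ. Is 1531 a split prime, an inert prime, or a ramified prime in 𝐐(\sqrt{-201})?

split

d = -201 ≡ 3 (mod 4), so O_K = ℤ[√-201] and disc(K) = 4d = -804.
Since gcd(1531, -804) = 1 the prime 1531 does not ramify.
(-201/1531) = 1330^765 mod 1531 = 1, giving Legendre symbol 1.
d is a quadratic residue mod p, hence 1531 splits in O_K.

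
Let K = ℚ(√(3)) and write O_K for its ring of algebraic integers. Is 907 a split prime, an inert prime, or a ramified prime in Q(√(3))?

3 mod 4 = 3, hence disc K = 4·3 = 12 and O_K = ℤ[√3].
disc(K) = 12 is not divisible by 907; 907 is unramified.
Compute (3/907) via Euler: 3^((907-1)/2) mod 907 = 906, so (3/907) = -1.
d is a non-residue mod p, hence 907 remains inert in O_K.

inert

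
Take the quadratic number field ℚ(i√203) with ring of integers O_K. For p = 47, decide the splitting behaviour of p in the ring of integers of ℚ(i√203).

-203 mod 4 = 1, hence disc K = -203 and O_K = ℤ[(1+√-203)/2].
47 ∤ -203, so 47 is unramified.
(-203/47) = 32^23 mod 47 = 1, giving Legendre symbol 1.
Legendre symbol 1 ⇒ 47 is split.

47 splits in O_K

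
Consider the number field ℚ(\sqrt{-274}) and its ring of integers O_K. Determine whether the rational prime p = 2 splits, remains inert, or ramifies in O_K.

Since -274 ≢ 1 mod 4, the ring of integers is ℤ[√-274] with discriminant 4·(-274) = -1096.
disc(K) = -1096 = 2·(-548), so p = 2 is ramified.

ramified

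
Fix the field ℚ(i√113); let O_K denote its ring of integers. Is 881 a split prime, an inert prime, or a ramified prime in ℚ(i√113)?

Since -113 ≢ 1 mod 4, the ring of integers is ℤ[√-113] with discriminant 4·(-113) = -452.
881 ∤ -452, so 881 is unramified.
Euler's criterion: (-113)^440 mod 881 = 880. Thus (-113|881) = -1.
d is a non-residue mod p, hence 881 remains inert in O_K.

inert — (881) stays prime in O_K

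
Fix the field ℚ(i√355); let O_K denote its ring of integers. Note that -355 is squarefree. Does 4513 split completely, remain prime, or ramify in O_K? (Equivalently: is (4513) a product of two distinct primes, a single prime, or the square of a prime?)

d = -355 ≡ 1 (mod 4), so O_K = ℤ[(1+√-355)/2] and disc(K) = d = -355.
Since gcd(4513, -355) = 1 the prime 4513 does not ramify.
(-355/4513) = 4158^2256 mod 4513 = 4512, giving Legendre symbol -1.
d is a non-residue mod p, hence 4513 remains inert in O_K.

inert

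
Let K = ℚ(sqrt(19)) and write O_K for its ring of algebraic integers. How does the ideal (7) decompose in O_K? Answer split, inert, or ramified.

19 mod 4 = 3, hence disc K = 4·19 = 76 and O_K = ℤ[√19].
disc(K) = 76 is not divisible by 7; 7 is unramified.
Compute (19/7) via Euler: 5^((7-1)/2) mod 7 = 6, so (19/7) = -1.
Legendre symbol -1 ⇒ 7 is inert.

inert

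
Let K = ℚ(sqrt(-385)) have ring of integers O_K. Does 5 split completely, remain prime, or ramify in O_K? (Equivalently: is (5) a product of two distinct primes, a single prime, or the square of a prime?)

d = -385 ≡ 3 (mod 4), so O_K = ℤ[√-385] and disc(K) = 4d = -1540.
disc(K) = -1540 = 5·(-308), so p = 5 is ramified.

ramified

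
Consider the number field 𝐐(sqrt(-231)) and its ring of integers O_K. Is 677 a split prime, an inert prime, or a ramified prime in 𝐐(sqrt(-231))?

inert — (677) stays prime in O_K

-231 mod 4 = 1, hence disc K = -231 and O_K = ℤ[(1+√-231)/2].
Since gcd(677, -231) = 1 the prime 677 does not ramify.
(-231/677) = 446^338 mod 677 = 676, giving Legendre symbol -1.
d is a non-residue mod p, hence 677 remains inert in O_K.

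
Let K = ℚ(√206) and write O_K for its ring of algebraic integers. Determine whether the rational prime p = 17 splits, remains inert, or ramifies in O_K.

17 splits in O_K

206 mod 4 = 2, hence disc K = 4·206 = 824 and O_K = ℤ[√206].
disc(K) = 824 is not divisible by 17; 17 is unramified.
(206/17) = 2^8 mod 17 = 1, giving Legendre symbol 1.
(206/17) = 1, so 17 splits.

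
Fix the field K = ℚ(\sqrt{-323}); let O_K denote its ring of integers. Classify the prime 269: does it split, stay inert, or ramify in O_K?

d = -323 ≡ 1 (mod 4), so O_K = ℤ[(1+√-323)/2] and disc(K) = d = -323.
269 ∤ -323, so 269 is unramified.
Compute (-323/269) via Euler: 215^((269-1)/2) mod 269 = 1, so (-323/269) = 1.
(-323/269) = 1, so 269 splits.

splits completely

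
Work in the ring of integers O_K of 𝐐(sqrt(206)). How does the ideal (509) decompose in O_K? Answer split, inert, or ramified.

Since 206 ≢ 1 mod 4, the ring of integers is ℤ[√206] with discriminant 4·206 = 824.
disc(K) = 824 is not divisible by 509; 509 is unramified.
Compute (206/509) via Euler: 206^((509-1)/2) mod 509 = 508, so (206/509) = -1.
(206/509) = -1, so 509 is inert.

remains prime (inert)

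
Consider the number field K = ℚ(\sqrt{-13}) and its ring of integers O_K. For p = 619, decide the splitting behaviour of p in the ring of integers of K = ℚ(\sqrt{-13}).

619 splits in O_K

d = -13 ≡ 3 (mod 4), so O_K = ℤ[√-13] and disc(K) = 4d = -52.
Since gcd(619, -52) = 1 the prime 619 does not ramify.
Compute (-13/619) via Euler: 606^((619-1)/2) mod 619 = 1, so (-13/619) = 1.
(-13/619) = 1, so 619 splits.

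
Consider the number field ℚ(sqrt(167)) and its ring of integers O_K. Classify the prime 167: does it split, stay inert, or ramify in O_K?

d = 167 ≡ 3 (mod 4), so O_K = ℤ[√167] and disc(K) = 4d = 668.
167 divides disc(K) = 668, so 167 ramifies.

ramifies in O_K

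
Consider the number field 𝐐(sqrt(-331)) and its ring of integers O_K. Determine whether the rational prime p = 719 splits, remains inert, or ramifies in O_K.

Since -331 ≡ 1 mod 4, the ring of integers is ℤ[(1+√-331)/2] with discriminant -331.
Since gcd(719, -331) = 1 the prime 719 does not ramify.
Compute (-331/719) via Euler: 388^((719-1)/2) mod 719 = 718, so (-331/719) = -1.
Legendre symbol -1 ⇒ 719 is inert.

inert — (719) stays prime in O_K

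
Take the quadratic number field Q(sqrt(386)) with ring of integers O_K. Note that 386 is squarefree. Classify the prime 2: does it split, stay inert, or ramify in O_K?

d = 386 ≡ 2 (mod 4), so O_K = ℤ[√386] and disc(K) = 4d = 1544.
Ramification test: 2 | 1544. The prime 2 ramifies in K.

ramified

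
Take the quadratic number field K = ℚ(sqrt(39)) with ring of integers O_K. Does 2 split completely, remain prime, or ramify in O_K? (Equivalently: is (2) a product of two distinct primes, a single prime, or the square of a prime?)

Since 39 ≢ 1 mod 4, the ring of integers is ℤ[√39] with discriminant 4·39 = 156.
disc(K) = 156 = 2·78, so p = 2 is ramified.

ramified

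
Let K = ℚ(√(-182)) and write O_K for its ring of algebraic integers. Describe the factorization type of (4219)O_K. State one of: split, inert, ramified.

remains prime (inert)

-182 mod 4 = 2, hence disc K = 4·(-182) = -728 and O_K = ℤ[√-182].
Since gcd(4219, -728) = 1 the prime 4219 does not ramify.
Euler's criterion: (-182)^2109 mod 4219 = 4218. Thus (-182|4219) = -1.
d is a non-residue mod p, hence 4219 remains inert in O_K.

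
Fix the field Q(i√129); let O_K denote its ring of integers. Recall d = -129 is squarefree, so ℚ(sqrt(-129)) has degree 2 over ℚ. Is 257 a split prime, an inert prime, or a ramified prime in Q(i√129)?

d = -129 ≡ 3 (mod 4), so O_K = ℤ[√-129] and disc(K) = 4d = -516.
Since gcd(257, -516) = 1 the prime 257 does not ramify.
Legendre symbol by Euler's criterion: (-129/257) ≡ (-129)^128 ≡ 1 (mod 257), i.e. (-129/257) = 1.
Legendre symbol 1 ⇒ 257 is split.

split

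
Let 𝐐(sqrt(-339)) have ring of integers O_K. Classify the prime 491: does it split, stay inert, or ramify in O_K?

-339 mod 4 = 1, hence disc K = -339 and O_K = ℤ[(1+√-339)/2].
Since gcd(491, -339) = 1 the prime 491 does not ramify.
Legendre symbol by Euler's criterion: (-339/491) ≡ (-339)^245 ≡ 1 (mod 491), i.e. (-339/491) = 1.
d is a quadratic residue mod p, hence 491 splits in O_K.

p splits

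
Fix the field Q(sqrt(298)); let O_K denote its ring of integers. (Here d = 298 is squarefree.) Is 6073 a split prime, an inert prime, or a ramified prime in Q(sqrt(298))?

Since 298 ≢ 1 mod 4, the ring of integers is ℤ[√298] with discriminant 4·298 = 1192.
disc(K) = 1192 is not divisible by 6073; 6073 is unramified.
(298/6073) = 298^3036 mod 6073 = 1, giving Legendre symbol 1.
(298/6073) = 1, so 6073 splits.

split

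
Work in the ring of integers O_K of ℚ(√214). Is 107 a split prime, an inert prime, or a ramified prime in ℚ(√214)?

214 mod 4 = 2, hence disc K = 4·214 = 856 and O_K = ℤ[√214].
107 divides disc(K) = 856, so 107 ramifies.

ramifies in O_K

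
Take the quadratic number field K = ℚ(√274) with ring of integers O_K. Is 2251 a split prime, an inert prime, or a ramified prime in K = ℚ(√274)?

Since 274 ≢ 1 mod 4, the ring of integers is ℤ[√274] with discriminant 4·274 = 1096.
2251 ∤ 1096, so 2251 is unramified.
Legendre symbol by Euler's criterion: (274/2251) ≡ 274^1125 ≡ 2250 (mod 2251), i.e. (274/2251) = -1.
d is a non-residue mod p, hence 2251 remains inert in O_K.

inert — (2251) stays prime in O_K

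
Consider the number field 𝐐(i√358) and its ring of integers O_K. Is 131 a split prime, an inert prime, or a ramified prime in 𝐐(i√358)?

p splits

Since -358 ≢ 1 mod 4, the ring of integers is ℤ[√-358] with discriminant 4·(-358) = -1432.
Since gcd(131, -1432) = 1 the prime 131 does not ramify.
(-358/131) = 35^65 mod 131 = 1, giving Legendre symbol 1.
(-358/131) = 1, so 131 splits.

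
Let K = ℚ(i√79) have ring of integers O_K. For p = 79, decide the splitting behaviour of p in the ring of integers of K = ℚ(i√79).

ramifies in O_K

-79 mod 4 = 1, hence disc K = -79 and O_K = ℤ[(1+√-79)/2].
disc(K) = -79 = 79·(-1), so p = 79 is ramified.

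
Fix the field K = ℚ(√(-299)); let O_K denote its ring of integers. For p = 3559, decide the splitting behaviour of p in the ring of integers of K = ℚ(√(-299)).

3559 remains inert

Since -299 ≡ 1 mod 4, the ring of integers is ℤ[(1+√-299)/2] with discriminant -299.
3559 ∤ -299, so 3559 is unramified.
Legendre symbol by Euler's criterion: (-299/3559) ≡ (-299)^1779 ≡ 3558 (mod 3559), i.e. (-299/3559) = -1.
Legendre symbol -1 ⇒ 3559 is inert.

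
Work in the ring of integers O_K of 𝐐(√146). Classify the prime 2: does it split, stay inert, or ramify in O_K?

ramifies in O_K

Since 146 ≢ 1 mod 4, the ring of integers is ℤ[√146] with discriminant 4·146 = 584.
Ramification test: 2 | 584. The prime 2 ramifies in K.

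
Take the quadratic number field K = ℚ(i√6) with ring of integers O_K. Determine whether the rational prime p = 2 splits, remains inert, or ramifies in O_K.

-6 mod 4 = 2, hence disc K = 4·(-6) = -24 and O_K = ℤ[√-6].
disc(K) = -24 = 2·(-12), so p = 2 is ramified.

ramified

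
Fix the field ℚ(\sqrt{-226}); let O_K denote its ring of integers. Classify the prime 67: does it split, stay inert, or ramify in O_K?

-226 mod 4 = 2, hence disc K = 4·(-226) = -904 and O_K = ℤ[√-226].
disc(K) = -904 is not divisible by 67; 67 is unramified.
(-226/67) = 42^33 mod 67 = 66, giving Legendre symbol -1.
Legendre symbol -1 ⇒ 67 is inert.

inert — (67) stays prime in O_K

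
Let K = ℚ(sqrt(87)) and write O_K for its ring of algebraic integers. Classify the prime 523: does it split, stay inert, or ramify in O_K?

p is inert

87 mod 4 = 3, hence disc K = 4·87 = 348 and O_K = ℤ[√87].
disc(K) = 348 is not divisible by 523; 523 is unramified.
Compute (87/523) via Euler: 87^((523-1)/2) mod 523 = 522, so (87/523) = -1.
(87/523) = -1, so 523 is inert.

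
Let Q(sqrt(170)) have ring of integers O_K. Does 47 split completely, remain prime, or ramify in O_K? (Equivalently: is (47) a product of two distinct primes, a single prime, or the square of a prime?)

inert

d = 170 ≡ 2 (mod 4), so O_K = ℤ[√170] and disc(K) = 4d = 680.
disc(K) = 680 is not divisible by 47; 47 is unramified.
Euler's criterion: 170^23 mod 47 = 46. Thus (170|47) = -1.
(170/47) = -1, so 47 is inert.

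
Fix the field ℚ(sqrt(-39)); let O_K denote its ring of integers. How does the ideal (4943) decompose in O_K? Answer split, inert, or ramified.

remains prime (inert)

-39 mod 4 = 1, hence disc K = -39 and O_K = ℤ[(1+√-39)/2].
4943 ∤ -39, so 4943 is unramified.
Euler's criterion: (-39)^2471 mod 4943 = 4942. Thus (-39|4943) = -1.
d is a non-residue mod p, hence 4943 remains inert in O_K.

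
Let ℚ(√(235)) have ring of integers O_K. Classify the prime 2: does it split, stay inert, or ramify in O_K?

235 mod 4 = 3, hence disc K = 4·235 = 940 and O_K = ℤ[√235].
Ramification test: 2 | 940. The prime 2 ramifies in K.

ramifies in O_K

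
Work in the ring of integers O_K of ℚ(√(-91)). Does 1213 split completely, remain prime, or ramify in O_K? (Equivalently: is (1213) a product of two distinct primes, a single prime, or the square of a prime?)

Since -91 ≡ 1 mod 4, the ring of integers is ℤ[(1+√-91)/2] with discriminant -91.
Since gcd(1213, -91) = 1 the prime 1213 does not ramify.
Euler's criterion: (-91)^606 mod 1213 = 1. Thus (-91|1213) = 1.
Legendre symbol 1 ⇒ 1213 is split.

split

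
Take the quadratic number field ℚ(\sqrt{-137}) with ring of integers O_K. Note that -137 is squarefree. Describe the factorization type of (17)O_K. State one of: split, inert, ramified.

split

Since -137 ≢ 1 mod 4, the ring of integers is ℤ[√-137] with discriminant 4·(-137) = -548.
disc(K) = -548 is not divisible by 17; 17 is unramified.
Compute (-137/17) via Euler: 16^((17-1)/2) mod 17 = 1, so (-137/17) = 1.
Legendre symbol 1 ⇒ 17 is split.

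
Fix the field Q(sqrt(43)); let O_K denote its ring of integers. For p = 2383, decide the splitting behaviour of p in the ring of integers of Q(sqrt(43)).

43 mod 4 = 3, hence disc K = 4·43 = 172 and O_K = ℤ[√43].
2383 ∤ 172, so 2383 is unramified.
Legendre symbol by Euler's criterion: (43/2383) ≡ 43^1191 ≡ 1 (mod 2383), i.e. (43/2383) = 1.
(43/2383) = 1, so 2383 splits.

split — (2383) = 𝔭₁𝔭₂ with 𝔭₁ ≠ 𝔭₂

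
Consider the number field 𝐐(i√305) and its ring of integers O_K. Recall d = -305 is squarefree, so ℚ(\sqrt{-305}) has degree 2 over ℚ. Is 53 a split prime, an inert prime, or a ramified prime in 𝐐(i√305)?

53 splits in O_K

d = -305 ≡ 3 (mod 4), so O_K = ℤ[√-305] and disc(K) = 4d = -1220.
Since gcd(53, -1220) = 1 the prime 53 does not ramify.
Legendre symbol by Euler's criterion: (-305/53) ≡ (-305)^26 ≡ 1 (mod 53), i.e. (-305/53) = 1.
Legendre symbol 1 ⇒ 53 is split.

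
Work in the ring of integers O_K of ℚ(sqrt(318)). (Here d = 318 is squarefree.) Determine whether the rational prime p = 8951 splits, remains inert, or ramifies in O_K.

split

d = 318 ≡ 2 (mod 4), so O_K = ℤ[√318] and disc(K) = 4d = 1272.
Since gcd(8951, 1272) = 1 the prime 8951 does not ramify.
Legendre symbol by Euler's criterion: (318/8951) ≡ 318^4475 ≡ 1 (mod 8951), i.e. (318/8951) = 1.
Legendre symbol 1 ⇒ 8951 is split.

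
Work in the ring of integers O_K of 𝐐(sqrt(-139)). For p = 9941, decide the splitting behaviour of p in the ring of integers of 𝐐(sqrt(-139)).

-139 mod 4 = 1, hence disc K = -139 and O_K = ℤ[(1+√-139)/2].
Since gcd(9941, -139) = 1 the prime 9941 does not ramify.
(-139/9941) = 9802^4970 mod 9941 = 9940, giving Legendre symbol -1.
d is a non-residue mod p, hence 9941 remains inert in O_K.

inert — (9941) stays prime in O_K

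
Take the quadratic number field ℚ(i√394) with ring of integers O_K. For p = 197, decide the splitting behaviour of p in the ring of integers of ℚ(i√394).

-394 mod 4 = 2, hence disc K = 4·(-394) = -1576 and O_K = ℤ[√-394].
disc(K) = -1576 = 197·(-8), so p = 197 is ramified.

p ramifies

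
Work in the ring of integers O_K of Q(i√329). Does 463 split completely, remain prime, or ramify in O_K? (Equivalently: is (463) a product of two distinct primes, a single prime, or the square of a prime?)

Since -329 ≢ 1 mod 4, the ring of integers is ℤ[√-329] with discriminant 4·(-329) = -1316.
463 ∤ -1316, so 463 is unramified.
Legendre symbol by Euler's criterion: (-329/463) ≡ (-329)^231 ≡ 1 (mod 463), i.e. (-329/463) = 1.
Legendre symbol 1 ⇒ 463 is split.

463 splits in O_K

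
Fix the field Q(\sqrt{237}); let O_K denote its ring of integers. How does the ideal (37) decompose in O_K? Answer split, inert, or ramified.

d = 237 ≡ 1 (mod 4), so O_K = ℤ[(1+√237)/2] and disc(K) = d = 237.
disc(K) = 237 is not divisible by 37; 37 is unramified.
Compute (237/37) via Euler: 15^((37-1)/2) mod 37 = 36, so (237/37) = -1.
(237/37) = -1, so 37 is inert.

37 remains inert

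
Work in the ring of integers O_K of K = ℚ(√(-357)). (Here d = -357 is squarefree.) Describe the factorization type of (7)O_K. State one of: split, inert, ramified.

ramified

-357 mod 4 = 3, hence disc K = 4·(-357) = -1428 and O_K = ℤ[√-357].
7 divides disc(K) = -1428, so 7 ramifies.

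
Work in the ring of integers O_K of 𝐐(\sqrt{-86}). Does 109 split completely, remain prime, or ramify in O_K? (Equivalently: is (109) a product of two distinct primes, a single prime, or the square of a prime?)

inert — (109) stays prime in O_K

Since -86 ≢ 1 mod 4, the ring of integers is ℤ[√-86] with discriminant 4·(-86) = -344.
disc(K) = -344 is not divisible by 109; 109 is unramified.
(-86/109) = 23^54 mod 109 = 108, giving Legendre symbol -1.
d is a non-residue mod p, hence 109 remains inert in O_K.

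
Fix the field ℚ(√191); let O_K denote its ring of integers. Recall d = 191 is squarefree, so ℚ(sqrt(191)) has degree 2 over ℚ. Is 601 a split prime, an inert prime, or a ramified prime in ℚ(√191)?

p is inert

Since 191 ≢ 1 mod 4, the ring of integers is ℤ[√191] with discriminant 4·191 = 764.
disc(K) = 764 is not divisible by 601; 601 is unramified.
(191/601) = 191^300 mod 601 = 600, giving Legendre symbol -1.
Legendre symbol -1 ⇒ 601 is inert.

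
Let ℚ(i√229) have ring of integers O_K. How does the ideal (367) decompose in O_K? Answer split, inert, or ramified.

-229 mod 4 = 3, hence disc K = 4·(-229) = -916 and O_K = ℤ[√-229].
disc(K) = -916 is not divisible by 367; 367 is unramified.
(-229/367) = 138^183 mod 367 = 366, giving Legendre symbol -1.
(-229/367) = -1, so 367 is inert.

367 remains inert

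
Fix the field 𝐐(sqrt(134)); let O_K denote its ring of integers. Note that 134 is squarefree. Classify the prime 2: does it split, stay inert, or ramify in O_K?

Since 134 ≢ 1 mod 4, the ring of integers is ℤ[√134] with discriminant 4·134 = 536.
disc(K) = 536 = 2·268, so p = 2 is ramified.

ramifies in O_K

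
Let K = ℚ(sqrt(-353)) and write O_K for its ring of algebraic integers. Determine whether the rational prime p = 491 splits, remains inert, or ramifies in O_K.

d = -353 ≡ 3 (mod 4), so O_K = ℤ[√-353] and disc(K) = 4d = -1412.
491 ∤ -1412, so 491 is unramified.
Compute (-353/491) via Euler: 138^((491-1)/2) mod 491 = 1, so (-353/491) = 1.
Legendre symbol 1 ⇒ 491 is split.

splits completely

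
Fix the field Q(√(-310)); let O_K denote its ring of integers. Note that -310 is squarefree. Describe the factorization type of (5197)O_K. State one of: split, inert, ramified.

d = -310 ≡ 2 (mod 4), so O_K = ℤ[√-310] and disc(K) = 4d = -1240.
disc(K) = -1240 is not divisible by 5197; 5197 is unramified.
Euler's criterion: (-310)^2598 mod 5197 = 1. Thus (-310|5197) = 1.
d is a quadratic residue mod p, hence 5197 splits in O_K.

5197 splits in O_K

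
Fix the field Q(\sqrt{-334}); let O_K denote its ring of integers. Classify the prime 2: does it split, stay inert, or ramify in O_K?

2 is ramified

d = -334 ≡ 2 (mod 4), so O_K = ℤ[√-334] and disc(K) = 4d = -1336.
2 divides disc(K) = -1336, so 2 ramifies.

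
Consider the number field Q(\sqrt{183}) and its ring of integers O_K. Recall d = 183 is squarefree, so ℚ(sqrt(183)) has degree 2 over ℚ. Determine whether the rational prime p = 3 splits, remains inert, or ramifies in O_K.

d = 183 ≡ 3 (mod 4), so O_K = ℤ[√183] and disc(K) = 4d = 732.
3 divides disc(K) = 732, so 3 ramifies.

ramifies in O_K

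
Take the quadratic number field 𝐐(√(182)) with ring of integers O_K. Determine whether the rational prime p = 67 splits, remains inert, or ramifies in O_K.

d = 182 ≡ 2 (mod 4), so O_K = ℤ[√182] and disc(K) = 4d = 728.
Since gcd(67, 728) = 1 the prime 67 does not ramify.
Euler's criterion: 182^33 mod 67 = 66. Thus (182|67) = -1.
(182/67) = -1, so 67 is inert.

inert — (67) stays prime in O_K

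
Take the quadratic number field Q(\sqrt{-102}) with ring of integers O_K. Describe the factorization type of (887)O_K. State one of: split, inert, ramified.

d = -102 ≡ 2 (mod 4), so O_K = ℤ[√-102] and disc(K) = 4d = -408.
887 ∤ -408, so 887 is unramified.
(-102/887) = 785^443 mod 887 = 1, giving Legendre symbol 1.
Legendre symbol 1 ⇒ 887 is split.

splits completely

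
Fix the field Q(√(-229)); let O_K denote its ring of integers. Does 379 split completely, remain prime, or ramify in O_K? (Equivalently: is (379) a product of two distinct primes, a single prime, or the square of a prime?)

split

d = -229 ≡ 3 (mod 4), so O_K = ℤ[√-229] and disc(K) = 4d = -916.
Since gcd(379, -916) = 1 the prime 379 does not ramify.
Compute (-229/379) via Euler: 150^((379-1)/2) mod 379 = 1, so (-229/379) = 1.
(-229/379) = 1, so 379 splits.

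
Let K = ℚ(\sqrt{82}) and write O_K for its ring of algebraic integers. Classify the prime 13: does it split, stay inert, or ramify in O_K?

p splits

82 mod 4 = 2, hence disc K = 4·82 = 328 and O_K = ℤ[√82].
13 ∤ 328, so 13 is unramified.
(82/13) = 4^6 mod 13 = 1, giving Legendre symbol 1.
Legendre symbol 1 ⇒ 13 is split.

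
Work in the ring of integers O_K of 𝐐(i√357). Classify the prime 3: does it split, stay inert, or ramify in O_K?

Since -357 ≢ 1 mod 4, the ring of integers is ℤ[√-357] with discriminant 4·(-357) = -1428.
3 divides disc(K) = -1428, so 3 ramifies.

ramified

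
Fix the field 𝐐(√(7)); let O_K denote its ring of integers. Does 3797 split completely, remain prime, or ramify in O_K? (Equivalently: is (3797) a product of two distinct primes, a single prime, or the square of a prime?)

Since 7 ≢ 1 mod 4, the ring of integers is ℤ[√7] with discriminant 4·7 = 28.
Since gcd(3797, 28) = 1 the prime 3797 does not ramify.
(7/3797) = 7^1898 mod 3797 = 3796, giving Legendre symbol -1.
(7/3797) = -1, so 3797 is inert.

3797 remains inert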